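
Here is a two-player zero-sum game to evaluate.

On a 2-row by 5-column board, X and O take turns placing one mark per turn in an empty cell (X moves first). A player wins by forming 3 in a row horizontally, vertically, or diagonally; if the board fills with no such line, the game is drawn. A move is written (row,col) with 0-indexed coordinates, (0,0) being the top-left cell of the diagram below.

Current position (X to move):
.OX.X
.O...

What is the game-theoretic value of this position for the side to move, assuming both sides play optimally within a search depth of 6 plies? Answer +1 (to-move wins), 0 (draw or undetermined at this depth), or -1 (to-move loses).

ply 1, X at .OX.X/.O... | (0,0)=+0→XOX.X/.O...; (0,3)=+1→.OXXX/.O...*; (1,0)=+0→.OX.X/XO...; (1,2)=+0→.OX.X/.OX..; (1,3)=+0→.OX.X/.O.X.; (1,4)=+0→.OX.X/.O..X
ply 2: .OXXX/.O... is terminal -1 (O); from .OX.X/.O... depth 6

value(.OX.X/.O..., X) = +1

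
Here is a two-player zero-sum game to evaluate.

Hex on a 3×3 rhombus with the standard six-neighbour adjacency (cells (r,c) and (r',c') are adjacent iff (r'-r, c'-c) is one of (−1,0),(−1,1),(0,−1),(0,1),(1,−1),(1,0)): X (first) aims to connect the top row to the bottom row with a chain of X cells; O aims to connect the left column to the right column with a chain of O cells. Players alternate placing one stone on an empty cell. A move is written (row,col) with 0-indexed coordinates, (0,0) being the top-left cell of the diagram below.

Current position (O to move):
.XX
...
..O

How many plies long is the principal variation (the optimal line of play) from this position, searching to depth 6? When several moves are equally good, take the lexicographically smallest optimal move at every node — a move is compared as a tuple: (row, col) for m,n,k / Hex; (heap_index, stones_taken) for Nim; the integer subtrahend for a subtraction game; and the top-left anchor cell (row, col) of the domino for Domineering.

[.XX/.../..O] O move#1: (0,0):-1/OXX/.../..O, (1,0):-1/.XX/O../..O, (1,1):+1/.XX/.O./..O*, (1,2):-1/.XX/..O/..O, (2,0):-1/.XX/.../O.O, (2,1):-1/.XX/.../.OO
[.XX/.O./..O] X move#2: (0,0):-1/XXX/.O./..O*, (1,0):-1/.XX/XO./..O, (1,2):-1/.XX/.OX/..O, (2,0):-1/.XX/.O./X.O, (2,1):-1/.XX/.O./.XO
[XXX/.O./..O] O move#3: (1,0):+1/XXX/OO./..O*, (1,2):+1/XXX/.OO/..O, (2,0):+1/XXX/.O./O.O, (2,1):+1/XXX/.O./.OO
[XXX/OO./..O] X move#4: (1,2):-1/XXX/OOX/..O*, (2,0):-1/XXX/OO./X.O, (2,1):-1/XXX/OO./.XO
[XXX/OOX/..O] O move#5: (2,0):-1/XXX/OOX/O.O, (2,1):+1/XXX/OOX/.OO*
[XXX/OOX/.OO] end (terminal -1, X#6); searched .XX/.../..O to 6

PV length from [.XX/.../..O]: 5 plies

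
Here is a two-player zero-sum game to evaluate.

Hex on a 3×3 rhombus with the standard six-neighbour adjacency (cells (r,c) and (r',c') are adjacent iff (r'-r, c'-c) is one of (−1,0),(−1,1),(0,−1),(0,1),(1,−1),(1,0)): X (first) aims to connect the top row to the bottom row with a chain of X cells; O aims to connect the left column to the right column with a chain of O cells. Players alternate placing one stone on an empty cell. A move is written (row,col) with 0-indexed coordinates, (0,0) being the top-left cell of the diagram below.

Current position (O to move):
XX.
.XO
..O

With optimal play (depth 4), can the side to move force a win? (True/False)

O winning at [XX./.XO/..O]: False

[XX./.XO/..O] O move#1: (0,2):-1/XXO/.XO/..O*, (1,0):-1/XX./OXO/..O, (2,0):-1/XX./.XO/O.O, (2,1):-1/XX./.XO/.OO
[XXO/.XO/..O] X move#2: (1,0):+1/XXO/XXO/..O*, (2,0):+1/XXO/.XO/X.O, (2,1):+1/XXO/.XO/.XO
[XXO/XXO/..O] O move#3: (2,0):-1/XXO/XXO/O.O*, (2,1):-1/XXO/XXO/.OO
[XXO/XXO/O.O] X move#4: (2,1):+1/XXO/XXO/OXO*
[XXO/XXO/OXO] end (terminal -1, O#5); searched XX./.XO/..O to 4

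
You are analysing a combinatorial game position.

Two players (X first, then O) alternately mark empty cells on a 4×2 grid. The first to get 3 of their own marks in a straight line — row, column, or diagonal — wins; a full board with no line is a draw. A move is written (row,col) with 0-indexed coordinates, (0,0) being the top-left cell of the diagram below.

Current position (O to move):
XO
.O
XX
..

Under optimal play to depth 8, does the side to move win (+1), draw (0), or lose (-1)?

[XO/.O/XX/..] O move#1: (1,0):+0/XO/OO/XX/..*, (3,0):-1/XO/.O/XX/O., (3,1):-1/XO/.O/XX/.O
[XO/OO/XX/..] X move#2: (3,0):+0/XO/OO/XX/X.*, (3,1):+0/XO/OO/XX/.X
[XO/OO/XX/X.] O move#3: (3,1):+0/XO/OO/XX/XO*
[XO/OO/XX/XO] end (terminal +0, X#4); searched XO/.O/XX/.. to 8

value(XO/.O/XX/.., O) = 0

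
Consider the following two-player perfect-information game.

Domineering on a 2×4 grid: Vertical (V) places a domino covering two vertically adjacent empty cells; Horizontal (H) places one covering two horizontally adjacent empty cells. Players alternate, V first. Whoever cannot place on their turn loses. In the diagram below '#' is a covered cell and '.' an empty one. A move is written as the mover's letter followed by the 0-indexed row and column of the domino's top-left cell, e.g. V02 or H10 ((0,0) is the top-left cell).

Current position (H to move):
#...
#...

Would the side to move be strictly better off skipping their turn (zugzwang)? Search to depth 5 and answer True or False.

p1 H@[#.../#...]: H01[###./#...]+1* H02[#.##/#...]+1 H11[#.../###.]+1 H12[#.../#.##]+1
p2 V@[###./#...]: V03[####/#..#]-1*
p3 H@[####/#..#]: H11[####/####]+1*
p4 V@[####/####] terminal -1; root [#.../#...] d5
suppose H passes — search the same position with V to move:
pass> p1 V@[#.../#...]: V01[##../##..]-1 V02[#.#./#.#.]+1* V03[#..#/#..#]-1
pass> p2 H@[#.#./#.#.] terminal -1; root [#.../#...] d5
for H: play +1, pass -1

zugzwang(#.../#..., H) = False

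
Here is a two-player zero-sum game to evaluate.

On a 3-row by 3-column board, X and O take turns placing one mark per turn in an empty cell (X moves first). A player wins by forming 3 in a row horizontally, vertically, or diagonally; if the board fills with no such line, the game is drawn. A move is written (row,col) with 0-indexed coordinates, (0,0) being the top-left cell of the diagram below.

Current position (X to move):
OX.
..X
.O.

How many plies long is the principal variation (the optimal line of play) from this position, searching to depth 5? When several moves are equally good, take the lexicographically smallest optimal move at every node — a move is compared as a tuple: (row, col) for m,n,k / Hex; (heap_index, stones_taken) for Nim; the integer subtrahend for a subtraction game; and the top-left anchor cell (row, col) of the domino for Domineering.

[OX./..X/.O.] X move#1: (0,2):-1/OXX/..X/.O., (1,0):+0/OX./X.X/.O.*, (1,1):+0/OX./.XX/.O., (2,0):+0/OX./..X/XO., (2,2):+0/OX./..X/.OX
[OX./X.X/.O.] O move#2: (0,2):-1/OXO/X.X/.O., (1,1):+0/OX./XOX/.O.*, (2,0):-1/OX./X.X/OO., (2,2):-1/OX./X.X/.OO
[OX./XOX/.O.] X move#3: (0,2):-1/OXX/XOX/.O., (2,0):-1/OX./XOX/XO., (2,2):+0/OX./XOX/.OX*
[OX./XOX/.OX] O move#4: (0,2):+0/OXO/XOX/.OX*, (2,0):-1/OX./XOX/OOX
[OXO/XOX/.OX] X move#5: (2,0):+0/OXO/XOX/XOX*
[OXO/XOX/XOX] end (terminal +0, O#6); searched OX./..X/.O. to 5

PV length from [OX./..X/.O.]: 5 plies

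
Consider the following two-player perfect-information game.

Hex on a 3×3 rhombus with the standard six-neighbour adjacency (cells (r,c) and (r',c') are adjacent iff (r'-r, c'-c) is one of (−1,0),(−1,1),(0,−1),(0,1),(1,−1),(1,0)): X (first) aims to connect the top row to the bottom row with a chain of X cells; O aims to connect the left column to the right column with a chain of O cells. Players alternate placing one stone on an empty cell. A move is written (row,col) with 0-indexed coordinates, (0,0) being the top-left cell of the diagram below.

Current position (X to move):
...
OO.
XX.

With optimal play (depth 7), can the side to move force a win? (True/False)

X winning at [.../OO./XX.]: False

ply 1, X at .../OO./XX. | (0,0)=-1→X../OO./XX.*; (0,1)=-1→.X./OO./XX.; (0,2)=-1→..X/OO./XX.; (1,2)=-1→.../OOX/XX.; (2,2)=-1→.../OO./XXX
ply 2, O at X../OO./XX. | (0,1)=+1→XO./OO./XX.*; (0,2)=+1→X.O/OO./XX.; (1,2)=+1→X../OOO/XX.; (2,2)=+1→X../OO./XXO
ply 3, X at XO./OO./XX. | (0,2)=-1→XOX/OO./XX.*; (1,2)=-1→XO./OOX/XX.; (2,2)=-1→XO./OO./XXX
ply 4, O at XOX/OO./XX. | (1,2)=+1→XOX/OOO/XX.*; (2,2)=-1→XOX/OO./XXO
ply 5: XOX/OOO/XX. is terminal -1 (X); from .../OO./XX. depth 7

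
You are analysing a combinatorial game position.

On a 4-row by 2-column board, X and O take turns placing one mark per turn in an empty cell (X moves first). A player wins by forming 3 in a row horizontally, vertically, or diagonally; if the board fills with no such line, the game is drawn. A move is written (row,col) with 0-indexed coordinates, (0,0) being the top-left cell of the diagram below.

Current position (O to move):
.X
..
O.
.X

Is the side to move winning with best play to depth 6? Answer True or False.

[.X/../O./.X] O move#1: (0,0):+0/OX/../O./.X, (1,0):+1/.X/O./O./.X*, (1,1):+0/.X/.O/O./.X, (2,1):+0/.X/../OO/.X, (3,0):+0/.X/../O./OX
[.X/O./O./.X] X move#2: (0,0):-1/XX/O./O./.X*, (1,1):-1/.X/OX/O./.X, (2,1):-1/.X/O./OX/.X, (3,0):-1/.X/O./O./XX
[XX/O./O./.X] O move#3: (1,1):+0/XX/OO/O./.X, (2,1):+0/XX/O./OO/.X, (3,0):+1/XX/O./O./OX*
[XX/O./O./OX] end (terminal -1, X#4); searched .X/../O./.X to 6

O winning at [.X/../O./.X]: True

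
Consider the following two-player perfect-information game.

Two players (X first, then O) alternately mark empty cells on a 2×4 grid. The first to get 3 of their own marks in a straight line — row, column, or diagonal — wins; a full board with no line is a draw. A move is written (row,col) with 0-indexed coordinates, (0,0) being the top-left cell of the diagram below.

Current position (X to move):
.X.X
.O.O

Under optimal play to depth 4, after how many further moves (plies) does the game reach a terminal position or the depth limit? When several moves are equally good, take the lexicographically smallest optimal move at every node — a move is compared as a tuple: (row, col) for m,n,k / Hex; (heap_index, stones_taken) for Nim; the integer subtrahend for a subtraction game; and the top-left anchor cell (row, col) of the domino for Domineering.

PV length from [.X.X/.O.O]: 1 ply

ply 1, X at .X.X/.O.O | (0,0)=-1→XX.X/.O.O; (0,2)=+1→.XXX/.O.O*; (1,0)=-1→.X.X/XO.O; (1,2)=+0→.X.X/.OXO
ply 2: .XXX/.O.O is terminal -1 (O); from .X.X/.O.O depth 4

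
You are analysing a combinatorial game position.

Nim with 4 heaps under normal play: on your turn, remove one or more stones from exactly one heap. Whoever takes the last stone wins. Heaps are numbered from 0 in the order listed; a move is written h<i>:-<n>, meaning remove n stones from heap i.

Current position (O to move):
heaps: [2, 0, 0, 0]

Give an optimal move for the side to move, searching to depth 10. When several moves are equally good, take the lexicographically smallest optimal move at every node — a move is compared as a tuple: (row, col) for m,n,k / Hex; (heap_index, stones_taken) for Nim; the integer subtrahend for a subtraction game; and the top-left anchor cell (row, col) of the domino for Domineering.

[(2,0,0,0)] O move#1: h0:-1:-1/(1,0,0,0), h0:-2:+1/(0,0,0,0)*
[(0,0,0,0)] end (terminal -1, X#2); searched (2,0,0,0) to 10

O's best at [(2,0,0,0)]: h0:-2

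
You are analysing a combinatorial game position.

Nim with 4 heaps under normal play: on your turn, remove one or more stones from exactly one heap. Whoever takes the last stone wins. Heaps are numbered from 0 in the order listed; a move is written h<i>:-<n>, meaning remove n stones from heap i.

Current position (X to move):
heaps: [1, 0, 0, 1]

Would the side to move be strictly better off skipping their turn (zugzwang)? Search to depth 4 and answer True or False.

[(1,0,0,1)] X move#1: h0:-1:-1/(0,0,0,1)*, h3:-1:-1/(1,0,0,0)
[(0,0,0,1)] O move#2: h3:-1:+1/(0,0,0,0)*
[(0,0,0,0)] end (terminal -1, X#3); searched (1,0,0,1) to 4
suppose X passes — search the same position with O to move:
pass> [(1,0,0,1)] O move#1: h0:-1:-1/(0,0,0,1)*, h3:-1:-1/(1,0,0,0)
pass> [(0,0,0,1)] X move#2: h3:-1:+1/(0,0,0,0)*
pass> [(0,0,0,0)] end (terminal -1, O#3); searched (1,0,0,1) to 4
for X: play -1, pass +1

zugzwang((1,0,0,1), X) = True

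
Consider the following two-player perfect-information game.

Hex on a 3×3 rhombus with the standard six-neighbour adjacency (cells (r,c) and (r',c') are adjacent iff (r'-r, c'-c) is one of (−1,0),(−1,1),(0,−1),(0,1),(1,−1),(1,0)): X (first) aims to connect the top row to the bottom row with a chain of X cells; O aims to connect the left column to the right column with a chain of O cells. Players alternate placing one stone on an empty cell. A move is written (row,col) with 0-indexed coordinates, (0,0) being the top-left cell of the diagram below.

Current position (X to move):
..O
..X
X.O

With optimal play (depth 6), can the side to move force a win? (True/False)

p1 X@[..O/..X/X.O]: (0,0)[X.O/..X/X.O]-1 (0,1)[.XO/..X/X.O]+1* (1,0)[..O/X.X/X.O]+1 (1,1)[..O/.XX/X.O]-1 (2,1)[..O/..X/XXO]-1
p2 O@[.XO/..X/X.O]: (0,0)[OXO/..X/X.O]-1* (1,0)[.XO/O.X/X.O]-1 (1,1)[.XO/.OX/X.O]-1 (2,1)[.XO/..X/XOO]-1
p3 X@[OXO/..X/X.O]: (1,0)[OXO/X.X/X.O]+1* (1,1)[OXO/.XX/X.O]+1 (2,1)[OXO/..X/XXO]+1
p4 O@[OXO/X.X/X.O] terminal -1; root [..O/..X/X.O] d6

X winning at [..O/..X/X.O]: True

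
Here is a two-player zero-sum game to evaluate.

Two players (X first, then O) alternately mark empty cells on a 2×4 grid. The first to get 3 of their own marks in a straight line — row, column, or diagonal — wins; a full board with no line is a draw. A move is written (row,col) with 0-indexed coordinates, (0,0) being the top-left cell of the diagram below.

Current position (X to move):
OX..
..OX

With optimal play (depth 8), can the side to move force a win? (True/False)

ply 1, X at OX../..OX | (0,2)=+0→OXX./..OX*; (0,3)=+0→OX.X/..OX; (1,0)=+0→OX../X.OX; (1,1)=+0→OX../.XOX
ply 2, O at OXX./..OX | (0,3)=+0→OXXO/..OX*; (1,0)=-1→OXX./O.OX; (1,1)=-1→OXX./.OOX
ply 3, X at OXXO/..OX | (1,0)=+0→OXXO/X.OX*; (1,1)=+0→OXXO/.XOX
ply 4, O at OXXO/X.OX | (1,1)=+0→OXXO/XOOX*
ply 5: OXXO/XOOX is terminal +0 (X); from OX../..OX depth 8

X winning at [OX../..OX]: False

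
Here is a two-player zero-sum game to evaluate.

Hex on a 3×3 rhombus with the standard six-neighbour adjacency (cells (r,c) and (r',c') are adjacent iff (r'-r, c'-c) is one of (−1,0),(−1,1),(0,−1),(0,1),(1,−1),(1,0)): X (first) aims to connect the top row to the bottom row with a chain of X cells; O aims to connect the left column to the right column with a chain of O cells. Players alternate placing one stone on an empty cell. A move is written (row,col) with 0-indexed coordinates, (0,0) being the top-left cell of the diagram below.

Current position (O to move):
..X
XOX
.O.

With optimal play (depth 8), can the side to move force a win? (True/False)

O winning at [..X/XOX/.O.]: False

p1 O@[..X/XOX/.O.]: (0,0)[O.X/XOX/.O.]-1* (0,1)[.OX/XOX/.O.]-1 (2,0)[..X/XOX/OO.]-1 (2,2)[..X/XOX/.OO]-1
p2 X@[O.X/XOX/.O.]: (0,1)[OXX/XOX/.O.]+1* (2,0)[O.X/XOX/XO.]+1 (2,2)[O.X/XOX/.OX]+1
p3 O@[OXX/XOX/.O.]: (2,0)[OXX/XOX/OO.]-1* (2,2)[OXX/XOX/.OO]-1
p4 X@[OXX/XOX/OO.]: (2,2)[OXX/XOX/OOX]+1*
p5 O@[OXX/XOX/OOX] terminal -1; root [..X/XOX/.O.] d8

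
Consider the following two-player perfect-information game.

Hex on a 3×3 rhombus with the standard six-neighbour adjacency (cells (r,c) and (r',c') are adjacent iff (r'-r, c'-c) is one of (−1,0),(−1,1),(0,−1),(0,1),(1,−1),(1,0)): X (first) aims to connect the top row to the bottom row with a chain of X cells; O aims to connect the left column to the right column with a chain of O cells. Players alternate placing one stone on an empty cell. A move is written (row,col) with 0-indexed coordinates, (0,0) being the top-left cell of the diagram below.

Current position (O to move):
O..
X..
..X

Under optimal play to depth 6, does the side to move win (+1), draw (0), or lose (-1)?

[O../X../..X] O move#1: (0,1):-1/OO./X../..X, (0,2):-1/O.O/X../..X, (1,1):+1/O../XO./..X*, (1,2):-1/O../X.O/..X, (2,0):-1/O../X../O.X, (2,1):-1/O../X../.OX
[O../XO./..X] X move#2: (0,1):-1/OX./XO./..X*, (0,2):-1/O.X/XO./..X, (1,2):-1/O../XOX/..X, (2,0):-1/O../XO./X.X, (2,1):-1/O../XO./.XX
[OX./XO./..X] O move#3: (0,2):-1/OXO/XO./..X, (1,2):-1/OX./XOO/..X, (2,0):+1/OX./XO./O.X*, (2,1):-1/OX./XO./.OX
[OX./XO./O.X] X move#4: (0,2):-1/OXX/XO./O.X*, (1,2):-1/OX./XOX/O.X, (2,1):-1/OX./XO./OXX
[OXX/XO./O.X] O move#5: (1,2):+1/OXX/XOO/O.X*, (2,1):-1/OXX/XO./OOX
[OXX/XOO/O.X] end (terminal -1, X#6); searched O../X../..X to 6

value(O../X../..X, O) = +1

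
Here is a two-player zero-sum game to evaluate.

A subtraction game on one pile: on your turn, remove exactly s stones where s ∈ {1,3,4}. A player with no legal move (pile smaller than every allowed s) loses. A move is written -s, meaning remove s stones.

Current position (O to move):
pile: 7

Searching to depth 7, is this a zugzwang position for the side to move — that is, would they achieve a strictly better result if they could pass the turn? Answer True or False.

zugzwang(7, O) = True

p1 O@[7]: -1[6]-1* -3[4]-1 -4[3]-1
p2 X@[6]: -1[5]-1 -3[3]-1 -4[2]+1*
p3 O@[2]: -1[1]-1*
p4 X@[1]: -1[0]+1*
p5 O@[0] terminal -1; root [7] d7
if O skipped the turn, X would face:
~ p1 X@[7]: -1[6]-1* -3[4]-1 -4[3]-1
~ p2 O@[6]: -1[5]-1 -3[3]-1 -4[2]+1*
~ p3 X@[2]: -1[1]-1*
~ p4 O@[1]: -1[0]+1*
~ p5 X@[0] terminal -1; root [7] d7
compare (O): move=-1 vs pass=+1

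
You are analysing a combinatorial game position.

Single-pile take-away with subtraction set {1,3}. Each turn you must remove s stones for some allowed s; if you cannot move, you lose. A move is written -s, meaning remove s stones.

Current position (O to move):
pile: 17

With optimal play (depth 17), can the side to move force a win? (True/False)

O winning at [17]: True

p1 O@[17]: -1[16]+1* -3[14]+1
p2 X@[16]: -1[15]-1* -3[13]-1
p3 O@[15]: -1[14]+1* -3[12]+1
p4 X@[14]: -1[13]-1* -3[11]-1
p5 O@[13]: -1[12]+1* -3[10]+1
p6 X@[12]: -1[11]-1* -3[9]-1
p7 O@[11]: -1[10]+1* -3[8]+1
p8 X@[10]: -1[9]-1* -3[7]-1
p9 O@[9]: -1[8]+1* -3[6]+1
p10 X@[8]: -1[7]-1* -3[5]-1
p11 O@[7]: -1[6]+1* -3[4]+1
p12 X@[6]: -1[5]-1* -3[3]-1
p13 O@[5]: -1[4]+1* -3[2]+1
p14 X@[4]: -1[3]-1* -3[1]-1
p15 O@[3]: -1[2]+1* -3[0]+1
p16 X@[2]: -1[1]-1*
p17 O@[1]: -1[0]+1*
p18 X@[0] terminal -1; root [17] d17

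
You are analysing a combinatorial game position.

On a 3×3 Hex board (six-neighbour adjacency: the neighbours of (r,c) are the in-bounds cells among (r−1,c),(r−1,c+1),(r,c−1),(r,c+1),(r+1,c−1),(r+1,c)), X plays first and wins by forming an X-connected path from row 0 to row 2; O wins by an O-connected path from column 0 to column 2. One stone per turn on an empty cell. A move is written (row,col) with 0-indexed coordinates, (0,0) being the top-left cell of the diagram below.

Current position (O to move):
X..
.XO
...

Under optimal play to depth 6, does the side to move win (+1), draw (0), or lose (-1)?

p1 O@[X../.XO/...]: (0,1)[XO./.XO/...]-1* (0,2)[X.O/.XO/...]-1 (1,0)[X../OXO/...]-1 (2,0)[X../.XO/O..]-1 (2,1)[X../.XO/.O.]-1 (2,2)[X../.XO/..O]-1
p2 X@[XO./.XO/...]: (0,2)[XOX/.XO/...]+1* (1,0)[XO./XXO/...]+1 (2,0)[XO./.XO/X..]+1 (2,1)[XO./.XO/.X.]+1 (2,2)[XO./.XO/..X]+1
p3 O@[XOX/.XO/...]: (1,0)[XOX/OXO/...]-1* (2,0)[XOX/.XO/O..]-1 (2,1)[XOX/.XO/.O.]-1 (2,2)[XOX/.XO/..O]-1
p4 X@[XOX/OXO/...]: (2,0)[XOX/OXO/X..]+1* (2,1)[XOX/OXO/.X.]+1 (2,2)[XOX/OXO/..X]+1
p5 O@[XOX/OXO/X..] terminal -1; root [X../.XO/...] d6

value(X../.XO/..., O) = -1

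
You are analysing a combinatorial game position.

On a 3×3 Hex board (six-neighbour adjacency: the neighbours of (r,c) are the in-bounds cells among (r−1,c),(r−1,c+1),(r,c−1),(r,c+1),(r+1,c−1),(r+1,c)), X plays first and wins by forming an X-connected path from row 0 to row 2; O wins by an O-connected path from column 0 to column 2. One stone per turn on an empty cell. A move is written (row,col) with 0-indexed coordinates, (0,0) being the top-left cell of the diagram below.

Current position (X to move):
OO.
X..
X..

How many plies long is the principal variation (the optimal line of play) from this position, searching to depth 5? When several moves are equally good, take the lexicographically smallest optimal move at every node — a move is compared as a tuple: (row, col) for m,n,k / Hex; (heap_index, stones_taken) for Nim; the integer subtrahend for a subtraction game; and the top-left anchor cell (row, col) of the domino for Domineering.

ply 1, X at OO./X../X.. | (0,2)=+1→OOX/X../X..*; (1,1)=-1→OO./XX./X..; (1,2)=-1→OO./X.X/X..; (2,1)=-1→OO./X../XX.; (2,2)=-1→OO./X../X.X
ply 2, O at OOX/X../X.. | (1,1)=-1→OOX/XO./X..*; (1,2)=-1→OOX/X.O/X..; (2,1)=-1→OOX/X../XO.; (2,2)=-1→OOX/X../X.O
ply 3, X at OOX/XO./X.. | (1,2)=+1→OOX/XOX/X..*; (2,1)=-1→OOX/XO./XX.; (2,2)=-1→OOX/XO./X.X
ply 4, O at OOX/XOX/X.. | (2,1)=-1→OOX/XOX/XO.*; (2,2)=-1→OOX/XOX/X.O
ply 5, X at OOX/XOX/XO. | (2,2)=+1→OOX/XOX/XOX*
ply 6: OOX/XOX/XOX is terminal -1 (O); from OO./X../X.. depth 5

PV length from [OO./X../X..]: 5 plies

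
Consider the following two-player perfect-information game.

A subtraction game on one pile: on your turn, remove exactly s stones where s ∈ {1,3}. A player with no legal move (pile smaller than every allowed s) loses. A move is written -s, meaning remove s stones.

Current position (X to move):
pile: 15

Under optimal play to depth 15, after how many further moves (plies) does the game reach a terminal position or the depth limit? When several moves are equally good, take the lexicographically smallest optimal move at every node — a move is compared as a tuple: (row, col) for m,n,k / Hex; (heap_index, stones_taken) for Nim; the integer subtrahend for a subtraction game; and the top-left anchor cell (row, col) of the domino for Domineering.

PV length from [15]: 15 plies

p1 X@[15]: -1[14]+1* -3[12]+1
p2 O@[14]: -1[13]-1* -3[11]-1
p3 X@[13]: -1[12]+1* -3[10]+1
p4 O@[12]: -1[11]-1* -3[9]-1
p5 X@[11]: -1[10]+1* -3[8]+1
p6 O@[10]: -1[9]-1* -3[7]-1
p7 X@[9]: -1[8]+1* -3[6]+1
p8 O@[8]: -1[7]-1* -3[5]-1
p9 X@[7]: -1[6]+1* -3[4]+1
p10 O@[6]: -1[5]-1* -3[3]-1
p11 X@[5]: -1[4]+1* -3[2]+1
p12 O@[4]: -1[3]-1* -3[1]-1
p13 X@[3]: -1[2]+1* -3[0]+1
p14 O@[2]: -1[1]-1*
p15 X@[1]: -1[0]+1*
p16 O@[0] terminal -1; root [15] d15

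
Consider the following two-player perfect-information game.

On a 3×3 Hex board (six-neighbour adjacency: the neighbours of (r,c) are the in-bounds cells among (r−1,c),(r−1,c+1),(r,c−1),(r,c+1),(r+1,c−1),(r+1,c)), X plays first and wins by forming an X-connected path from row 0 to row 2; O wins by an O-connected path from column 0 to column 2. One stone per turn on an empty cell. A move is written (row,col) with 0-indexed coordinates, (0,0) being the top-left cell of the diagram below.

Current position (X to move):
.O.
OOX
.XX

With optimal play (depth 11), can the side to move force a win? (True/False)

[.O./OOX/.XX] X move#1: (0,0):-1/XO./OOX/.XX, (0,2):+1/.OX/OOX/.XX*, (2,0):-1/.O./OOX/XXX
[.OX/OOX/.XX] end (terminal -1, O#2); searched .O./OOX/.XX to 11

X winning at [.O./OOX/.XX]: True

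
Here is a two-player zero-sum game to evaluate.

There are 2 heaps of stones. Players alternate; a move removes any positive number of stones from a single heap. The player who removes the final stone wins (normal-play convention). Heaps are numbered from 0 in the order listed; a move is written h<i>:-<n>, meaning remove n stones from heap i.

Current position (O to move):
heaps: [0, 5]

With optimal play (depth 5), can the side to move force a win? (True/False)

p1 O@[(0,5)]: h1:-1[(0,4)]-1 h1:-2[(0,3)]-1 h1:-3[(0,2)]-1 h1:-4[(0,1)]-1 h1:-5[(0,0)]+1*
p2 X@[(0,0)] terminal -1; root [(0,5)] d5

O winning at [(0,5)]: True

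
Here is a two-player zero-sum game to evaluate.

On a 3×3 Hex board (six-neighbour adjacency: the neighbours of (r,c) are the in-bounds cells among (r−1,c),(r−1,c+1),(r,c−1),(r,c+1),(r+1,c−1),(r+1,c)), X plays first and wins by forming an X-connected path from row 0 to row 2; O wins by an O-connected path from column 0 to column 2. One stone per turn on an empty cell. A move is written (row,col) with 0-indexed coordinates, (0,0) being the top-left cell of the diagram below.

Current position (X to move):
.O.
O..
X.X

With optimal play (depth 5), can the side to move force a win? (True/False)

ply 1, X at .O./O../X.X | (0,0)=-1→XO./O../X.X; (0,2)=+1→.OX/O../X.X*; (1,1)=-1→.O./OX./X.X; (1,2)=-1→.O./O.X/X.X; (2,1)=-1→.O./O../XXX
ply 2, O at .OX/O../X.X | (0,0)=-1→OOX/O../X.X*; (1,1)=-1→.OX/OO./X.X; (1,2)=-1→.OX/O.O/X.X; (2,1)=-1→.OX/O../XOX
ply 3, X at OOX/O../X.X | (1,1)=+1→OOX/OX./X.X*; (1,2)=+1→OOX/O.X/X.X; (2,1)=+1→OOX/O../XXX
ply 4: OOX/OX./X.X is terminal -1 (O); from .O./O../X.X depth 5

X winning at [.O./O../X.X]: True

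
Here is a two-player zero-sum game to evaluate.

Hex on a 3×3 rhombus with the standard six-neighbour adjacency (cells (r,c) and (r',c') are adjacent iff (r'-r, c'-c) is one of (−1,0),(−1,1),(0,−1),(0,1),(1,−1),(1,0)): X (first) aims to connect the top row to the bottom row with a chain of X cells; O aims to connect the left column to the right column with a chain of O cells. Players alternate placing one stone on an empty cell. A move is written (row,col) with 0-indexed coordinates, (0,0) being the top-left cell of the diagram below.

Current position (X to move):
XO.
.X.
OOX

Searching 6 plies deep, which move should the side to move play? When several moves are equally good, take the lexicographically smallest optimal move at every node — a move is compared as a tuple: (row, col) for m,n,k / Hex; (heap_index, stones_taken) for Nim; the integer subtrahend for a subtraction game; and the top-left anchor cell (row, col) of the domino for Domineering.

[XO./.X./OOX] X move#1: (0,2):-1/XOX/.X./OOX, (1,0):-1/XO./XX./OOX, (1,2):+1/XO./.XX/OOX*
[XO./.XX/OOX] O move#2: (0,2):-1/XOO/.XX/OOX*, (1,0):-1/XO./OXX/OOX
[XOO/.XX/OOX] X move#3: (1,0):+1/XOO/XXX/OOX*
[XOO/XXX/OOX] end (terminal -1, O#4); searched XO./.X./OOX to 6

X's best at [XO./.X./OOX]: (1,2)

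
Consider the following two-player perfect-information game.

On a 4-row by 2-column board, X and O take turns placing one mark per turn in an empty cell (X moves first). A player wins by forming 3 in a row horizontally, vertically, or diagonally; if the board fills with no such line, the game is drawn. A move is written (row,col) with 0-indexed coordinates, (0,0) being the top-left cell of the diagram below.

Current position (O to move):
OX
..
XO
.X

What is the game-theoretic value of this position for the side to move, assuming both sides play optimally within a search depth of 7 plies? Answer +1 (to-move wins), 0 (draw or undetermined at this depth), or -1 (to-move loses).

value(OX/../XO/.X, O) = 0

p1 O@[OX/../XO/.X]: (1,0)[OX/O./XO/.X]+0* (1,1)[OX/.O/XO/.X]+0 (3,0)[OX/../XO/OX]+0
p2 X@[OX/O./XO/.X]: (1,1)[OX/OX/XO/.X]+0* (3,0)[OX/O./XO/XX]+0
p3 O@[OX/OX/XO/.X]: (3,0)[OX/OX/XO/OX]+0*
p4 X@[OX/OX/XO/OX] terminal +0; root [OX/../XO/.X] d7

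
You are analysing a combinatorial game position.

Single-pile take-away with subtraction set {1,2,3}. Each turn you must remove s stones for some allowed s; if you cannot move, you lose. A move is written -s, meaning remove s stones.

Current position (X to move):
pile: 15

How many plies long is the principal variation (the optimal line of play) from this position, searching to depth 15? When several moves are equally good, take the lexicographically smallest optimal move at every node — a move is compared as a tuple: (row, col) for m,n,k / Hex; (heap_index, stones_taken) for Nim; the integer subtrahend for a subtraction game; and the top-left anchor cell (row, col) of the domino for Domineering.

ply 1, X at 15 | -1=-1→14; -2=-1→13; -3=+1→12*
ply 2, O at 12 | -1=-1→11*; -2=-1→10; -3=-1→9
ply 3, X at 11 | -1=-1→10; -2=-1→9; -3=+1→8*
ply 4, O at 8 | -1=-1→7*; -2=-1→6; -3=-1→5
ply 5, X at 7 | -1=-1→6; -2=-1→5; -3=+1→4*
ply 6, O at 4 | -1=-1→3*; -2=-1→2; -3=-1→1
ply 7, X at 3 | -1=-1→2; -2=-1→1; -3=+1→0*
ply 8: 0 is terminal -1 (O); from 15 depth 15

PV length from [15]: 7 plies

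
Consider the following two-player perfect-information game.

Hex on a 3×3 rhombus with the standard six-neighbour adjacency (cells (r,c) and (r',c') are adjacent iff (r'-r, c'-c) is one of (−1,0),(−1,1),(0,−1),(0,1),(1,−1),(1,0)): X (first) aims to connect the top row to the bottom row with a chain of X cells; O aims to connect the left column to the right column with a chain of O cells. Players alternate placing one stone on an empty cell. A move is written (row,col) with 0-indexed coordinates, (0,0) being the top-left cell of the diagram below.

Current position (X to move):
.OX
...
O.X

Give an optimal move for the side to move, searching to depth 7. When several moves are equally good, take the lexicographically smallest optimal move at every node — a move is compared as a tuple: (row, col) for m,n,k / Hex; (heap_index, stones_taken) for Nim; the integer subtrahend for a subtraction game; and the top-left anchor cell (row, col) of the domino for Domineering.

p1 X@[.OX/.../O.X]: (0,0)[XOX/.../O.X]-1 (1,0)[.OX/X../O.X]-1 (1,1)[.OX/.X./O.X]+1* (1,2)[.OX/..X/O.X]+1 (2,1)[.OX/.../OXX]+1
p2 O@[.OX/.X./O.X]: (0,0)[OOX/.X./O.X]-1* (1,0)[.OX/OX./O.X]-1 (1,2)[.OX/.XO/O.X]-1 (2,1)[.OX/.X./OOX]-1
p3 X@[OOX/.X./O.X]: (1,0)[OOX/XX./O.X]+1* (1,2)[OOX/.XX/O.X]+1 (2,1)[OOX/.X./OXX]+1
p4 O@[OOX/XX./O.X]: (1,2)[OOX/XXO/O.X]-1* (2,1)[OOX/XX./OOX]-1
p5 X@[OOX/XXO/O.X]: (2,1)[OOX/XXO/OXX]+1*
p6 O@[OOX/XXO/OXX] terminal -1; root [.OX/.../O.X] d7

X's best at [.OX/.../O.X]: (1,1)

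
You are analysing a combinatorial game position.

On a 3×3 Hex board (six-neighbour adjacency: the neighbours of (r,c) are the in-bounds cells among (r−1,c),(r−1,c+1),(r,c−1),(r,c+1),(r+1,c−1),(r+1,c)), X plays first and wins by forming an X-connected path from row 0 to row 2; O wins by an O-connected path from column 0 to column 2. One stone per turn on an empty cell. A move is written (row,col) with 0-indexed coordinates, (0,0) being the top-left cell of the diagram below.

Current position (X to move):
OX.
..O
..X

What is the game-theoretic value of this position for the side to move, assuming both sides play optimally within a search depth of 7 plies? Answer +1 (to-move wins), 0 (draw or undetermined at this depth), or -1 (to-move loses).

value(OX./..O/..X, X) = +1

[OX./..O/..X] X move#1: (0,2):-1/OXX/..O/..X, (1,0):-1/OX./X.O/..X, (1,1):+1/OX./.XO/..X*, (2,0):+1/OX./..O/X.X, (2,1):-1/OX./..O/.XX
[OX./.XO/..X] O move#2: (0,2):-1/OXO/.XO/..X*, (1,0):-1/OX./OXO/..X, (2,0):-1/OX./.XO/O.X, (2,1):-1/OX./.XO/.OX
[OXO/.XO/..X] X move#3: (1,0):+1/OXO/XXO/..X*, (2,0):+1/OXO/.XO/X.X, (2,1):+1/OXO/.XO/.XX
[OXO/XXO/..X] O move#4: (2,0):-1/OXO/XXO/O.X*, (2,1):-1/OXO/XXO/.OX
[OXO/XXO/O.X] X move#5: (2,1):+1/OXO/XXO/OXX*
[OXO/XXO/OXX] end (terminal -1, O#6); searched OX./..O/..X to 7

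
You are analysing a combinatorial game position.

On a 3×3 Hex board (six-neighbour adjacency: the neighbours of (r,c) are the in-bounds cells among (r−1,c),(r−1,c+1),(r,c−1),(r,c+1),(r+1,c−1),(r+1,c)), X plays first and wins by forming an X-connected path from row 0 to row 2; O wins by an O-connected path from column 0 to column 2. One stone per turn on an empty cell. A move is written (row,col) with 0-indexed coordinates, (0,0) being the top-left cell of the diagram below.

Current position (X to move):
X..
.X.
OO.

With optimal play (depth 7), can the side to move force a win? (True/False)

p1 X@[X../.X./OO.]: (0,1)[XX./.X./OO.]-1* (0,2)[X.X/.X./OO.]-1 (1,0)[X../XX./OO.]-1 (1,2)[X../.XX/OO.]-1 (2,2)[X../.X./OOX]-1
p2 O@[XX./.X./OO.]: (0,2)[XXO/.X./OO.]+1* (1,0)[XX./OX./OO.]+1 (1,2)[XX./.XO/OO.]+1 (2,2)[XX./.X./OOO]+1
p3 X@[XXO/.X./OO.]: (1,0)[XXO/XX./OO.]-1* (1,2)[XXO/.XX/OO.]-1 (2,2)[XXO/.X./OOX]-1
p4 O@[XXO/XX./OO.]: (1,2)[XXO/XXO/OO.]+1* (2,2)[XXO/XX./OOO]+1
p5 X@[XXO/XXO/OO.] terminal -1; root [X../.X./OO.] d7

X winning at [X../.X./OO.]: False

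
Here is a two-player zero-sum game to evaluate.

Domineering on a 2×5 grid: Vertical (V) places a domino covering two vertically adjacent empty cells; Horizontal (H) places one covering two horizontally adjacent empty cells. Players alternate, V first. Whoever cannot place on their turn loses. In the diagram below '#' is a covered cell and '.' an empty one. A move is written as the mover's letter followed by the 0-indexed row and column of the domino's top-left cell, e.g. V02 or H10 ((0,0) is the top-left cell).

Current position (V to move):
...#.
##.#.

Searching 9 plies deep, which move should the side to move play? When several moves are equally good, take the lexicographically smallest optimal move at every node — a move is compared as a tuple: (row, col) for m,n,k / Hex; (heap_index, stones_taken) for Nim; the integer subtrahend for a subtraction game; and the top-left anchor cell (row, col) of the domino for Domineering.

V's best at [...#./##.#.]: V02

p1 V@[...#./##.#.]: V02[..##./####.]+1* V04[...##/##.##]-1
p2 H@[..##./####.]: H00[####./####.]-1*
p3 V@[####./####.]: V04[#####/#####]+1*
p4 H@[#####/#####] terminal -1; root [...#./##.#.] d9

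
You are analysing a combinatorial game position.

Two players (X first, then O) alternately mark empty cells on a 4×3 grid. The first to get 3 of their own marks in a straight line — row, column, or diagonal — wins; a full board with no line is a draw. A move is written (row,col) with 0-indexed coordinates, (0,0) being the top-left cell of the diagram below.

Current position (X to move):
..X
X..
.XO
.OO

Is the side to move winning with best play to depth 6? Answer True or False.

p1 X@[..X/X../.XO/.OO]: (0,0)[X.X/X../.XO/.OO]-1* (0,1)[.XX/X../.XO/.OO]-1 (1,1)[..X/XX./.XO/.OO]-1 (1,2)[..X/X.X/.XO/.OO]-1 (2,0)[..X/X../XXO/.OO]-1 (3,0)[..X/X../.XO/XOO]-1
p2 O@[X.X/X../.XO/.OO]: (0,1)[XOX/X../.XO/.OO]-1 (1,1)[X.X/XO./.XO/.OO]-1 (1,2)[X.X/X.O/.XO/.OO]+1* (2,0)[X.X/X../OXO/.OO]-1 (3,0)[X.X/X../.XO/OOO]+1
p3 X@[X.X/X.O/.XO/.OO] terminal -1; root [..X/X../.XO/.OO] d6

X winning at [..X/X../.XO/.OO]: False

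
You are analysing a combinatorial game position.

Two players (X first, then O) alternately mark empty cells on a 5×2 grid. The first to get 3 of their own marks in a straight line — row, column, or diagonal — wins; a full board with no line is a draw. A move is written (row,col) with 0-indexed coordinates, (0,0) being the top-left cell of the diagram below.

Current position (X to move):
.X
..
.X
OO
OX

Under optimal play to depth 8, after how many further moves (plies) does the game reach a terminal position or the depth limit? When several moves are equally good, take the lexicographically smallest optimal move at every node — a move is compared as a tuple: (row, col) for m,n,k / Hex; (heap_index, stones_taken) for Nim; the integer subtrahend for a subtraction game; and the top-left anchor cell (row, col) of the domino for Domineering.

[.X/../.X/OO/OX] X move#1: (0,0):-1/XX/../.X/OO/OX, (1,0):-1/.X/X./.X/OO/OX, (1,1):+1/.X/.X/.X/OO/OX*, (2,0):+0/.X/../XX/OO/OX
[.X/.X/.X/OO/OX] end (terminal -1, O#2); searched .X/../.X/OO/OX to 8

PV length from [.X/../.X/OO/OX]: 1 ply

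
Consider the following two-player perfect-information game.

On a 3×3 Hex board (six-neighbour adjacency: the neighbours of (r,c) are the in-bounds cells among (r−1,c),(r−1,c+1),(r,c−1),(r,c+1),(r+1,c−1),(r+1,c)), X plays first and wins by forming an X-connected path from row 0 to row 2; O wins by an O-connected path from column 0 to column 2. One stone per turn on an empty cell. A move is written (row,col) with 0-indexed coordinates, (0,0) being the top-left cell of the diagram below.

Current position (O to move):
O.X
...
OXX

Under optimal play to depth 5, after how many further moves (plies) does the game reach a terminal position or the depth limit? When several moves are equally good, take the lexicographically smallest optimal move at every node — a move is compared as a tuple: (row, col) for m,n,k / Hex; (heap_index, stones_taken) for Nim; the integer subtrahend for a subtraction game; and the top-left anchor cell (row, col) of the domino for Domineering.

PV length from [O.X/.../OXX]: 4 plies

p1 O@[O.X/.../OXX]: (0,1)[OOX/.../OXX]-1* (1,0)[O.X/O../OXX]-1 (1,1)[O.X/.O./OXX]-1 (1,2)[O.X/..O/OXX]-1
p2 X@[OOX/.../OXX]: (1,0)[OOX/X../OXX]+1* (1,1)[OOX/.X./OXX]+1 (1,2)[OOX/..X/OXX]+1
p3 O@[OOX/X../OXX]: (1,1)[OOX/XO./OXX]-1* (1,2)[OOX/X.O/OXX]-1
p4 X@[OOX/XO./OXX]: (1,2)[OOX/XOX/OXX]+1*
p5 O@[OOX/XOX/OXX] terminal -1; root [O.X/.../OXX] d5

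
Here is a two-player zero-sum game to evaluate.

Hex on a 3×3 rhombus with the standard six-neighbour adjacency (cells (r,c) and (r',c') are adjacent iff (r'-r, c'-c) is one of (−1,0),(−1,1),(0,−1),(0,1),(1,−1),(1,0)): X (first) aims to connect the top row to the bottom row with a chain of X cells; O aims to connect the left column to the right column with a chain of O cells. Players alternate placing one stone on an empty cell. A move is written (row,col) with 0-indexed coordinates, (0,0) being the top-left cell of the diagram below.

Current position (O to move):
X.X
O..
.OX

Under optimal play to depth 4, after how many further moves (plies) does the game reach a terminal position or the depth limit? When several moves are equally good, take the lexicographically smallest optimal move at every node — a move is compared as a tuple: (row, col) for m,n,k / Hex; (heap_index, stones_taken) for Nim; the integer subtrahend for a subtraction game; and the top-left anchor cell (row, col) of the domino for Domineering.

ply 1, O at X.X/O../.OX | (0,1)=-1→XOX/O../.OX; (1,1)=-1→X.X/OO./.OX; (1,2)=+1→X.X/O.O/.OX*; (2,0)=-1→X.X/O../OOX
ply 2, X at X.X/O.O/.OX | (0,1)=-1→XXX/O.O/.OX*; (1,1)=-1→X.X/OXO/.OX; (2,0)=-1→X.X/O.O/XOX
ply 3, O at XXX/O.O/.OX | (1,1)=+1→XXX/OOO/.OX*; (2,0)=+1→XXX/O.O/OOX
ply 4: XXX/OOO/.OX is terminal -1 (X); from X.X/O../.OX depth 4

PV length from [X.X/O../.OX]: 3 plies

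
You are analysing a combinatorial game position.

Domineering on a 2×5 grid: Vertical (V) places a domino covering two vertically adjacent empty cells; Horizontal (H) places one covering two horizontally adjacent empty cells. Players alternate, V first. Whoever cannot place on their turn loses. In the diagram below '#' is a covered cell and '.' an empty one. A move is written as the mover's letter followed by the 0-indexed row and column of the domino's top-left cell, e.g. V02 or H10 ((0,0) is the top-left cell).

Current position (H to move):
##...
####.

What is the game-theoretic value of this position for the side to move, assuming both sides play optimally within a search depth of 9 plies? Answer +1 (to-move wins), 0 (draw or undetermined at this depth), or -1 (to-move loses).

value(##.../####., H) = +1

[##.../####.] H move#1: H02:-1/####./####., H03:+1/##.##/####.*
[##.##/####.] end (terminal -1, V#2); searched ##.../####. to 9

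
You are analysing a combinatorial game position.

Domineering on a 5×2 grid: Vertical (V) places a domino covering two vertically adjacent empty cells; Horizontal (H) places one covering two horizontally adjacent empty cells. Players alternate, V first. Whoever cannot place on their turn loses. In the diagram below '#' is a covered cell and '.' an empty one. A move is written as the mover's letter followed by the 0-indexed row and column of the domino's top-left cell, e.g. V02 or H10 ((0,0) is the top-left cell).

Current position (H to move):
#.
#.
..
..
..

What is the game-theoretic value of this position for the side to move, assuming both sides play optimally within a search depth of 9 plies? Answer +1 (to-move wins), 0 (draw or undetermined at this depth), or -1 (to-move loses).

value(#./#./../../.., H) = +1

p1 H@[#./#./../../..]: H20[#./#./##/../..]-1 H30[#./#./../##/..]+1* H40[#./#./../../##]-1
p2 V@[#./#./../##/..]: V01[##/##/../##/..]-1* V11[#./##/.#/##/..]-1
p3 H@[##/##/../##/..]: H20[##/##/##/##/..]+1* H40[##/##/../##/##]+1
p4 V@[##/##/##/##/..] terminal -1; root [#./#./../../..] d9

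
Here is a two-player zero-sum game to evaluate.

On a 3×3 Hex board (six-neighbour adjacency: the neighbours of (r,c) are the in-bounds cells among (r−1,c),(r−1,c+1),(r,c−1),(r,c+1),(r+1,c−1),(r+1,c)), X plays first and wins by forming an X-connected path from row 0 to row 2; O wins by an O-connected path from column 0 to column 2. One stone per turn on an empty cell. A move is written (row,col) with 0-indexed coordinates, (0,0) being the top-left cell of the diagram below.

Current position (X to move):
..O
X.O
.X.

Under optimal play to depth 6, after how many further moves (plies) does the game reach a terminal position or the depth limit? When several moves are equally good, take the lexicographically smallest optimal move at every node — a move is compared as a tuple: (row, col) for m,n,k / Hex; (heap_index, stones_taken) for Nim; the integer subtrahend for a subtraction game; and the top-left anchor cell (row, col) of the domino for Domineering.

PV length from [..O/X.O/.X.]: 3 plies

ply 1, X at ..O/X.O/.X. | (0,0)=+1→X.O/X.O/.X.*; (0,1)=+1→.XO/X.O/.X.; (1,1)=+1→..O/XXO/.X.; (2,0)=+1→..O/X.O/XX.; (2,2)=+1→..O/X.O/.XX
ply 2, O at X.O/X.O/.X. | (0,1)=-1→XOO/X.O/.X.*; (1,1)=-1→X.O/XOO/.X.; (2,0)=-1→X.O/X.O/OX.; (2,2)=-1→X.O/X.O/.XO
ply 3, X at XOO/X.O/.X. | (1,1)=+1→XOO/XXO/.X.*; (2,0)=+1→XOO/X.O/XX.; (2,2)=+1→XOO/X.O/.XX
ply 4: XOO/XXO/.X. is terminal -1 (O); from ..O/X.O/.X. depth 6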